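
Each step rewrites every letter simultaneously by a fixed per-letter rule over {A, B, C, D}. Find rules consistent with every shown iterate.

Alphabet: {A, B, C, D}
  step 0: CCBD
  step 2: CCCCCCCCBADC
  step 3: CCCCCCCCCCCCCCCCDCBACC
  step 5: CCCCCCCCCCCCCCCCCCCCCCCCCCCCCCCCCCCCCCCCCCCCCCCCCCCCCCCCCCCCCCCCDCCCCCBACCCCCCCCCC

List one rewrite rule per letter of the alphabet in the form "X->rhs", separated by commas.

  step 2 ⇒ step 3: CCCCCCCCBADC ⇒ CC·CC·CC·CC·CC·CC·CC·CC·D·C·BA·CC
    A ↦ C
    B ↦ D
    C ↦ CC
    D ↦ BA

A->C, B->D, C->CC, D->BA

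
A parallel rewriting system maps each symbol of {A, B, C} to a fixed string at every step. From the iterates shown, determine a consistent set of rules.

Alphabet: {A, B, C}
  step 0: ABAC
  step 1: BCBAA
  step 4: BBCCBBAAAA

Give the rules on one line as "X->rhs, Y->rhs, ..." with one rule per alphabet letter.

  step 0 ⇒ step 1: ABAC ⇒ B·C·B·AA
    A ↦ B
    B ↦ C
    C ↦ AA

A->B, B->C, C->AA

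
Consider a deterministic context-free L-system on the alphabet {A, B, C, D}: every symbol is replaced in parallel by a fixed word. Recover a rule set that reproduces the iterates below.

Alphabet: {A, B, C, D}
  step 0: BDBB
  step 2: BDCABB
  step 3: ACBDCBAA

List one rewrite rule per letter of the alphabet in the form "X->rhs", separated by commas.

A->B, B->A, C->DC, D->CB

  step 2 ⇒ step 3: BDCABB ⇒ A·CB·DC·B·A·A
    A ↦ B
    B ↦ A
    C ↦ DC
    D ↦ CB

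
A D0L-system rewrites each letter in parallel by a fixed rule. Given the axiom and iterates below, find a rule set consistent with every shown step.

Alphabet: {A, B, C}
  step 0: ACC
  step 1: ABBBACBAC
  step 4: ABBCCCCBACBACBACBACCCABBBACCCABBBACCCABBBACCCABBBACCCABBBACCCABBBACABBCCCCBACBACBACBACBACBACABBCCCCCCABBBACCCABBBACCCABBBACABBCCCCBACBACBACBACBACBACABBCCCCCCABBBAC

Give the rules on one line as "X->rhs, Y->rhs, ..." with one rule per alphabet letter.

A->ABB, B->CC, C->BAC

  step 0 ⇒ step 1: ACC ⇒ ABB·BAC·BAC
    A ↦ ABB
    C ↦ BAC
    B ↦ CC  (constrained at step 1)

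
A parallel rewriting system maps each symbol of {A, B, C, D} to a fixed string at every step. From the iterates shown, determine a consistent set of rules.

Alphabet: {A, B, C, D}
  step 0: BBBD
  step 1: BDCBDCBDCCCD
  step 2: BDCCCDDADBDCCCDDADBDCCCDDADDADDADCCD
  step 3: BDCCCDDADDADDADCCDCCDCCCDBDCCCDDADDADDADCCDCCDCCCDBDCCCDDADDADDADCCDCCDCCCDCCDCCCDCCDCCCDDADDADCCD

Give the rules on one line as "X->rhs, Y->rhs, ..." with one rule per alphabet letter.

  step 2 ⇒ step 3: BDCCCDDADBDCCCDDADBDCCCDDADDADDADCCD ⇒ BDC·CCD·DAD·DAD·DAD·CCD·CCD·C·CCD·BDC·CCD·DAD·DAD·DAD·CCD·CCD·C·CCD·BDC·CCD·DAD·DAD·DAD·CCD·CCD·C·CCD·CCD·C·CCD·CCD·C·CCD·DAD·DAD·CCD
    A ↦ C
    B ↦ BDC
    C ↦ DAD
    D ↦ CCD

A->C, B->BDC, C->DAD, D->CCD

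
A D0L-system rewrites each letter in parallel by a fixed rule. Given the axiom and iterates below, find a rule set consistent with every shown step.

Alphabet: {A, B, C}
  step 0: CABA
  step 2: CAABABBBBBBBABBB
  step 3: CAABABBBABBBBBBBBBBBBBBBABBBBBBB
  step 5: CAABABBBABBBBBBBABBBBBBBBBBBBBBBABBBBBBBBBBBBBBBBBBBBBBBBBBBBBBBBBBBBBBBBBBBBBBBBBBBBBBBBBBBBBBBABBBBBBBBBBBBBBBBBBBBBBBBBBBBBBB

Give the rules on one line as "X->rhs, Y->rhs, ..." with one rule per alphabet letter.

A->AB, B->BB, C->CA

  step 2 ⇒ step 3: CAABABBBBBBBABBB ⇒ CA·AB·AB·BB·AB·BB·BB·BB·BB·BB·BB·BB·AB·BB·BB·BB
    A ↦ AB
    B ↦ BB
    C ↦ CA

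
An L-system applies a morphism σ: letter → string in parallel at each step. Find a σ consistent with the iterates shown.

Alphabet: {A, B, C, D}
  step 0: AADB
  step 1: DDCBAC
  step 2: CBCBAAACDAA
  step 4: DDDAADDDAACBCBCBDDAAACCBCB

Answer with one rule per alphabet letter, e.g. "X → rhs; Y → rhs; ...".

A->D, B->AC, C->AA, D->CB

  step 1 ⇒ step 2: DDCBAC ⇒ CB·CB·AA·AC·D·AA
    A ↦ D
    B ↦ AC
    C ↦ AA
    D ↦ CB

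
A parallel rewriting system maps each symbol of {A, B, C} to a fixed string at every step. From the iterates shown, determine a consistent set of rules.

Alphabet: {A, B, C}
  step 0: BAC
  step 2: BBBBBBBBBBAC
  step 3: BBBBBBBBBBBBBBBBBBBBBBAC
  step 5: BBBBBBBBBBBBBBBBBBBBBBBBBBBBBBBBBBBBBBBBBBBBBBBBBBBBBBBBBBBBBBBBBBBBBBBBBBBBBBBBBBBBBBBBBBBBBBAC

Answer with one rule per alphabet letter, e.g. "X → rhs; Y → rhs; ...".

  step 2 ⇒ step 3: BBBBBBBBBBAC ⇒ BB·BB·BB·BB·BB·BB·BB·BB·BB·BB·BB·AC
    A ↦ BB
    B ↦ BB
    C ↦ AC

A->BB, B->BB, C->AC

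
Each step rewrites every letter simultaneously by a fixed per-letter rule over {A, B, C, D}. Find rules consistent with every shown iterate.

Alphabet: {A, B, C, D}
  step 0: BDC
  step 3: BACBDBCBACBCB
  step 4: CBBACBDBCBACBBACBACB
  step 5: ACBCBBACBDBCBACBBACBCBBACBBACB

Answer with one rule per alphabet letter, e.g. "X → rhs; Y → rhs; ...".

  step 4 ⇒ step 5: CBBACBDBCBACBBACBACB ⇒ A·CB·CB·B·A·CB·DB·CB·A·CB·B·A·CB·CB·B·A·CB·B·A·CB
    A ↦ B
    B ↦ CB
    C ↦ A
    D ↦ DB

A->B, B->CB, C->A, D->DB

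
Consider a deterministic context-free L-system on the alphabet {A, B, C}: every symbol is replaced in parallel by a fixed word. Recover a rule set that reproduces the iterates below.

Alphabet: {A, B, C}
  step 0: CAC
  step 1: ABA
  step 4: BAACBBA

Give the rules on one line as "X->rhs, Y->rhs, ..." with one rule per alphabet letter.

A->B, B->AC, C->A

  step 0 ⇒ step 1: CAC ⇒ A·B·A
    A ↦ B
    C ↦ A
    B ↦ AC  (constrained at step 1)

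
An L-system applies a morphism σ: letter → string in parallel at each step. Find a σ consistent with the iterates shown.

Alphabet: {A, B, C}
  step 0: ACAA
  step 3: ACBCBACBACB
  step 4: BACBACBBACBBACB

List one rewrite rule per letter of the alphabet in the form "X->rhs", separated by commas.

  step 3 ⇒ step 4: ACBCBACBACB ⇒ B·A·CB·A·CB·B·A·CB·B·A·CB
    A ↦ B
    B ↦ CB
    C ↦ A

A->B, B->CB, C->A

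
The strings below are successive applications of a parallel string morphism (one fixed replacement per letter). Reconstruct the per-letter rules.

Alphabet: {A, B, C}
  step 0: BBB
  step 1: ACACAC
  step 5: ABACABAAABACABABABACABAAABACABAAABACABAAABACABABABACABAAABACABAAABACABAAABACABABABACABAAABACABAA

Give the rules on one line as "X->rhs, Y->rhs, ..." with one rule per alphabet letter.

A->AB, B->AC, C->AA

  step 0 ⇒ step 1: BBB ⇒ AC·AC·AC
    B ↦ AC
    A ↦ AB  (constrained at step 1)
    C ↦ AA  (constrained at step 1)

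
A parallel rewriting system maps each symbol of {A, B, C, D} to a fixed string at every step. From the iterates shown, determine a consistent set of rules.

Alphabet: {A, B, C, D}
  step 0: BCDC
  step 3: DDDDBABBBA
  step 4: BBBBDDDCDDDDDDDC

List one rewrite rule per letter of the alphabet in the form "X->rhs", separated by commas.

A->DC, B->DD, C->A, D->B

  step 3 ⇒ step 4: DDDDBABBBA ⇒ B·B·B·B·DD·DC·DD·DD·DD·DC
    A ↦ DC
    B ↦ DD
    D ↦ B
    C ↦ A  (constrained at step 0)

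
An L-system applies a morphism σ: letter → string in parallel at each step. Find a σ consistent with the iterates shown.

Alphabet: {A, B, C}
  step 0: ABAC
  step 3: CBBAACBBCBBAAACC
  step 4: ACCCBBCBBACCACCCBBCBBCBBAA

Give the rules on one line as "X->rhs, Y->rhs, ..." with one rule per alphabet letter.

  step 3 ⇒ step 4: CBBAACBBCBBAAACC ⇒ A·C·C·CBB·CBB·A·C·C·A·C·C·CBB·CBB·CBB·A·A
    A ↦ CBB
    B ↦ C
    C ↦ A

A->CBB, B->C, C->A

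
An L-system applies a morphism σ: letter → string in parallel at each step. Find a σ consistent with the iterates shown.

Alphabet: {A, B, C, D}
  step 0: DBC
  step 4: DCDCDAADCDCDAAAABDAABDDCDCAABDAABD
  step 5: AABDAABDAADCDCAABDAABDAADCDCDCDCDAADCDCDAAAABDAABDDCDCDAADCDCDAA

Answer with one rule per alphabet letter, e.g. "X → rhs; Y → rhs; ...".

  step 4 ⇒ step 5: DCDCDAADCDCDAAAABDAABDDCDCAABDAABD ⇒ AA·BD·AA·BD·AA·DC·DC·AA·BD·AA·BD·AA·DC·DC·DC·DC·D·AA·DC·DC·D·AA·AA·BD·AA·BD·DC·DC·D·AA·DC·DC·D·AA
    A ↦ DC
    B ↦ D
    C ↦ BD
    D ↦ AA

A->DC, B->D, C->BD, D->AA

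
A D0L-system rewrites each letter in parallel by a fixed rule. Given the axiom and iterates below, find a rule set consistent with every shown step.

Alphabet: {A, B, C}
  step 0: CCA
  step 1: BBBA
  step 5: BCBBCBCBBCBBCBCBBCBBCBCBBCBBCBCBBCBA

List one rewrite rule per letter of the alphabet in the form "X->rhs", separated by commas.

A->BA, B->BC, C->B

  step 0 ⇒ step 1: CCA ⇒ B·B·BA
    A ↦ BA
    C ↦ B
    B ↦ BC  (constrained at step 1)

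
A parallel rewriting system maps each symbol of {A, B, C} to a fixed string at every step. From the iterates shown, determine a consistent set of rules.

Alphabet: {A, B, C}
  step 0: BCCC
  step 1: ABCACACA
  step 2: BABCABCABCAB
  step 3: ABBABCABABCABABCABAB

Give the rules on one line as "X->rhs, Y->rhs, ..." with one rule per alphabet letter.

  step 2 ⇒ step 3: BABCABCABCAB ⇒ AB·B·AB·CA·B·AB·CA·B·AB·CA·B·AB
    A ↦ B
    B ↦ AB
    C ↦ CA

A->B, B->AB, C->CA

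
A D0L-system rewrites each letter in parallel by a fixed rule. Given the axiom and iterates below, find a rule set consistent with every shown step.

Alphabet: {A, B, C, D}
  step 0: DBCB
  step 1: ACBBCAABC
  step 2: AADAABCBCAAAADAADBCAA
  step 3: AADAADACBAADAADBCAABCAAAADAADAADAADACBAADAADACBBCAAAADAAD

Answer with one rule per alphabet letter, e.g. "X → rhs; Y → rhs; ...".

A->AAD, B->BC, C->AA, D->ACB

  step 2 ⇒ step 3: AADAABCBCAAAADAADBCAA ⇒ AAD·AAD·ACB·AAD·AAD·BC·AA·BC·AA·AAD·AAD·AAD·AAD·ACB·AAD·AAD·ACB·BC·AA·AAD·AAD
    A ↦ AAD
    B ↦ BC
    C ↦ AA
    D ↦ ACB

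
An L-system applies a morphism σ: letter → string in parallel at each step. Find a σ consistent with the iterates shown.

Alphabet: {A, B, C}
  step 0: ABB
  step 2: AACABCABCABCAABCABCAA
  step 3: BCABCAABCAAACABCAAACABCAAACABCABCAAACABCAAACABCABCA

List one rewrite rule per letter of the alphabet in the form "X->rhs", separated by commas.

A->BCA, B->AAC, C->A

  step 2 ⇒ step 3: AACABCABCABCAABCABCAA ⇒ BCA·BCA·A·BCA·AAC·A·BCA·AAC·A·BCA·AAC·A·BCA·BCA·AAC·A·BCA·AAC·A·BCA·BCA
    A ↦ BCA
    B ↦ AAC
    C ↦ A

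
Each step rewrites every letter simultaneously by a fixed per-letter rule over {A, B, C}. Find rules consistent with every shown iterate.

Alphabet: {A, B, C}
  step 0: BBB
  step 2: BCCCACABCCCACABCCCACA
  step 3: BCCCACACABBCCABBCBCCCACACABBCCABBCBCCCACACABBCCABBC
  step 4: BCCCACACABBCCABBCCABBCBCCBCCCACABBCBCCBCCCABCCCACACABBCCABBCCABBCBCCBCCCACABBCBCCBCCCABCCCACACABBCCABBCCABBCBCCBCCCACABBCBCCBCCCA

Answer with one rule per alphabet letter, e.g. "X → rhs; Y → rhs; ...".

  step 3 ⇒ step 4: BCCCACACABBCCABBCBCCCACACABBCCABBCBCCCACACABBCCABBC ⇒ BCC·CA·CA·CA·BBC·CA·BBC·CA·BBC·BCC·BCC·CA·CA·BBC·BCC·BCC·CA·BCC·CA·CA·CA·BBC·CA·BBC·CA·BBC·BCC·BCC·CA·CA·BBC·BCC·BCC·CA·BCC·CA·CA·CA·BBC·CA·BBC·CA·BBC·BCC·BCC·CA·CA·BBC·BCC·BCC·CA
    A ↦ BBC
    B ↦ BCC
    C ↦ CA

A->BBC, B->BCC, C->CA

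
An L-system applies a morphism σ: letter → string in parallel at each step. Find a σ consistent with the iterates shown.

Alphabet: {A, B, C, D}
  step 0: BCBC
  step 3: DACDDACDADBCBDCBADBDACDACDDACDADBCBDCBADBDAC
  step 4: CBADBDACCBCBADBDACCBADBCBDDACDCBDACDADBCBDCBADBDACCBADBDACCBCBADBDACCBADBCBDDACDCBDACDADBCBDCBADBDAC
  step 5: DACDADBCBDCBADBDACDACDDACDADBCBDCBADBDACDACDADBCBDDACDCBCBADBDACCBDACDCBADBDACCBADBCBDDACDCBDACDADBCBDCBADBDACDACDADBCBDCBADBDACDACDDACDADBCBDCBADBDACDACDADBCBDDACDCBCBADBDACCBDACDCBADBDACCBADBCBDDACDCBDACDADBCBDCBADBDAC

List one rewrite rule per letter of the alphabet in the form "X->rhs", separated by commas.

A->ADB, B->D, C->DAC, D->CB

  step 4 ⇒ step 5: CBADBDACCBCBADBDACCBADBCBDDACDCBDACDADBCBDCBADBDACCBADBDACCBCBADBDACCBADBCBDDACDCBDACDADBCBDCBADBDAC ⇒ DAC·D·ADB·CB·D·CB·ADB·DAC·DAC·D·DAC·D·ADB·CB·D·CB·ADB·DAC·DAC·D·ADB·CB·D·DAC·D·CB·CB·ADB·DAC·CB·DAC·D·CB·ADB·DAC·CB·ADB·CB·D·DAC·D·CB·DAC·D·ADB·CB·D·CB·ADB·DAC·DAC·D·ADB·CB·D·CB·ADB·DAC·DAC·D·DAC·D·ADB·CB·D·CB·ADB·DAC·DAC·D·ADB·CB·D·DAC·D·CB·CB·ADB·DAC·CB·DAC·D·CB·ADB·DAC·CB·ADB·CB·D·DAC·D·CB·DAC·D·ADB·CB·D·CB·ADB·DAC
    A ↦ ADB
    B ↦ D
    C ↦ DAC
    D ↦ CB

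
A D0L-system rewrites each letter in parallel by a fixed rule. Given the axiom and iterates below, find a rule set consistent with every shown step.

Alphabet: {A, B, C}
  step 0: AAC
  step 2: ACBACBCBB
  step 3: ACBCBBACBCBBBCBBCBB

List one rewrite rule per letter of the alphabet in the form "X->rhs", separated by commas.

A->AC, B->CBB, C->B

  step 2 ⇒ step 3: ACBACBCBB ⇒ AC·B·CBB·AC·B·CBB·B·CBB·CBB
    A ↦ AC
    B ↦ CBB
    C ↦ B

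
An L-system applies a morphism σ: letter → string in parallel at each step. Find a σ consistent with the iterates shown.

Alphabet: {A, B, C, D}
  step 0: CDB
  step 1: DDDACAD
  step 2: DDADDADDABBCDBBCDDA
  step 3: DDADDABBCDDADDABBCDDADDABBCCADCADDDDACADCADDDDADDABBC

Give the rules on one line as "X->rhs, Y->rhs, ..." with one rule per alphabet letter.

  step 2 ⇒ step 3: DDADDADDABBCDBBCDDA ⇒ DDA·DDA·BBC·DDA·DDA·BBC·DDA·DDA·BBC·CAD·CAD·D·DDA·CAD·CAD·D·DDA·DDA·BBC
    A ↦ BBC
    B ↦ CAD
    C ↦ D
    D ↦ DDA

A->BBC, B->CAD, C->D, D->DDA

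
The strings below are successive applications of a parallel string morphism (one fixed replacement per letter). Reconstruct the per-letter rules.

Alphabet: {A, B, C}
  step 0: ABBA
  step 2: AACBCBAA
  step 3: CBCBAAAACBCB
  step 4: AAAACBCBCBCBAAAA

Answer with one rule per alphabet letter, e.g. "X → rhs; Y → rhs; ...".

  step 3 ⇒ step 4: CBCBAAAACBCB ⇒ A·A·A·A·CB·CB·CB·CB·A·A·A·A
    A ↦ CB
    B ↦ A
    C ↦ A

A->CB, B->A, C->A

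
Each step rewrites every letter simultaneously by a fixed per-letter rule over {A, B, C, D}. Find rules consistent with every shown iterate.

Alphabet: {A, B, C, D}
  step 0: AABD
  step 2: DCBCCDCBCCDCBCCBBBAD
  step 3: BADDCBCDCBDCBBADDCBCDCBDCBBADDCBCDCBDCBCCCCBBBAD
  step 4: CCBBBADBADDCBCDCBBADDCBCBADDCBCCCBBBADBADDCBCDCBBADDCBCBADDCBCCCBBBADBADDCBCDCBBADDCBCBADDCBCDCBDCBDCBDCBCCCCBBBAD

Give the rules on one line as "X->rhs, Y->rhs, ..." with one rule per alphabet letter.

A->CBB, B->C, C->DCB, D->BAD

  step 3 ⇒ step 4: BADDCBCDCBDCBBADDCBCDCBDCBBADDCBCDCBDCBCCCCBBBAD ⇒ C·CBB·BAD·BAD·DCB·C·DCB·BAD·DCB·C·BAD·DCB·C·C·CBB·BAD·BAD·DCB·C·DCB·BAD·DCB·C·BAD·DCB·C·C·CBB·BAD·BAD·DCB·C·DCB·BAD·DCB·C·BAD·DCB·C·DCB·DCB·DCB·DCB·C·C·C·CBB·BAD
    A ↦ CBB
    B ↦ C
    C ↦ DCB
    D ↦ BAD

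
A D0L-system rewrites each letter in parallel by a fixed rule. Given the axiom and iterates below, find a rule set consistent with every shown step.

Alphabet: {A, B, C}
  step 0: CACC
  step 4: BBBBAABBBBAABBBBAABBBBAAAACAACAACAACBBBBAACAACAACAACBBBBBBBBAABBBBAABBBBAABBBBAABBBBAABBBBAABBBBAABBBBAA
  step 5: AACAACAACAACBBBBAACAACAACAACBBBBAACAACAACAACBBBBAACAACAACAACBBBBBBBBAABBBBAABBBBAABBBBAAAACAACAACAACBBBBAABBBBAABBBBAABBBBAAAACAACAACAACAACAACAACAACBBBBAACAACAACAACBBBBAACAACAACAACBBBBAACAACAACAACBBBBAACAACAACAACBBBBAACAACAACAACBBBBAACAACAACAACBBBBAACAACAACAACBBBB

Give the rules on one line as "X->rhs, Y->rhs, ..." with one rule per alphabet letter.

  step 4 ⇒ step 5: BBBBAABBBBAABBBBAABBBBAAAACAACAACAACBBBBAACAACAACAACBBBBBBBBAABBBBAABBBBAABBBBAABBBBAABBBBAABBBBAABBBBAA ⇒ AAC·AAC·AAC·AAC·BB·BB·AAC·AAC·AAC·AAC·BB·BB·AAC·AAC·AAC·AAC·BB·BB·AAC·AAC·AAC·AAC·BB·BB·BB·BB·AA·BB·BB·AA·BB·BB·AA·BB·BB·AA·AAC·AAC·AAC·AAC·BB·BB·AA·BB·BB·AA·BB·BB·AA·BB·BB·AA·AAC·AAC·AAC·AAC·AAC·AAC·AAC·AAC·BB·BB·AAC·AAC·AAC·AAC·BB·BB·AAC·AAC·AAC·AAC·BB·BB·AAC·AAC·AAC·AAC·BB·BB·AAC·AAC·AAC·AAC·BB·BB·AAC·AAC·AAC·AAC·BB·BB·AAC·AAC·AAC·AAC·BB·BB·AAC·AAC·AAC·AAC·BB·BB
    A ↦ BB
    B ↦ AAC
    C ↦ AA

A->BB, B->AAC, C->AA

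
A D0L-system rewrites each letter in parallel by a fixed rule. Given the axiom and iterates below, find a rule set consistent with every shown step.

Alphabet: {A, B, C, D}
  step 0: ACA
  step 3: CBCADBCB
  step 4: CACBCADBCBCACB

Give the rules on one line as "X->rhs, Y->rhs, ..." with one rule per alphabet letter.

A->D, B->CB, C->CA, D->B

  step 3 ⇒ step 4: CBCADBCB ⇒ CA·CB·CA·D·B·CB·CA·CB
    A ↦ D
    B ↦ CB
    C ↦ CA
    D ↦ B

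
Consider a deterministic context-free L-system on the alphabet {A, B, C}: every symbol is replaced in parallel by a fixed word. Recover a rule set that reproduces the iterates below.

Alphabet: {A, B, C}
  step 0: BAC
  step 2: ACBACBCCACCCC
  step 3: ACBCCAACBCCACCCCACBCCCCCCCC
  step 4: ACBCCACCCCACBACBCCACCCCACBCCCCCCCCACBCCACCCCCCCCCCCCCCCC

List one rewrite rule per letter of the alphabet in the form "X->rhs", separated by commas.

A->ACB, B->A, C->CC

  step 3 ⇒ step 4: ACBCCAACBCCACCCCACBCCCCCCCC ⇒ ACB·CC·A·CC·CC·ACB·ACB·CC·A·CC·CC·ACB·CC·CC·CC·CC·ACB·CC·A·CC·CC·CC·CC·CC·CC·CC·CC
    A ↦ ACB
    B ↦ A
    C ↦ CC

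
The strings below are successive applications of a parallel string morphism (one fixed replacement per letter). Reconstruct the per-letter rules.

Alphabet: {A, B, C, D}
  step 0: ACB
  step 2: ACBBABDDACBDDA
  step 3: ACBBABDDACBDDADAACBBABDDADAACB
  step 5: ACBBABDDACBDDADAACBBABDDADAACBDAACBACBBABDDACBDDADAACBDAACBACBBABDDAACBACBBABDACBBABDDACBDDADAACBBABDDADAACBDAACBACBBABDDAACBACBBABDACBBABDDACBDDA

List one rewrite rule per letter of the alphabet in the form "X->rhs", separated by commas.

  step 2 ⇒ step 3: ACBBABDDACBDDA ⇒ ACB·BAB·D·D·ACB·D·DA·DA·ACB·BAB·D·DA·DA·ACB
    A ↦ ACB
    B ↦ D
    C ↦ BAB
    D ↦ DA

A->ACB, B->D, C->BAB, D->DA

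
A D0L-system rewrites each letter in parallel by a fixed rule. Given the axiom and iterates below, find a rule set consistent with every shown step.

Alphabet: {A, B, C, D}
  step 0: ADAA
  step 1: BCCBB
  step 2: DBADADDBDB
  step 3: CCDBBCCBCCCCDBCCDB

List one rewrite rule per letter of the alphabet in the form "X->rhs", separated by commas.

A->B, B->DB, C->AD, D->CC

  step 2 ⇒ step 3: DBADADDBDB ⇒ CC·DB·B·CC·B·CC·CC·DB·CC·DB
    A ↦ B
    B ↦ DB
    D ↦ CC
  step 1 ⇒ step 2: BCCBB ⇒ DB·AD·AD·DB·DB
    C ↦ AD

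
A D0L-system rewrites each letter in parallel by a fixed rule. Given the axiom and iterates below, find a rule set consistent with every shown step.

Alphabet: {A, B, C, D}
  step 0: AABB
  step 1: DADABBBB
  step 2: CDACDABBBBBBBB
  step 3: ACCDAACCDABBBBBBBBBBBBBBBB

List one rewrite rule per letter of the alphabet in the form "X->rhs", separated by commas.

A->DA, B->BB, C->AC, D->C

  step 2 ⇒ step 3: CDACDABBBBBBBB ⇒ AC·C·DA·AC·C·DA·BB·BB·BB·BB·BB·BB·BB·BB
    A ↦ DA
    B ↦ BB
    C ↦ AC
    D ↦ C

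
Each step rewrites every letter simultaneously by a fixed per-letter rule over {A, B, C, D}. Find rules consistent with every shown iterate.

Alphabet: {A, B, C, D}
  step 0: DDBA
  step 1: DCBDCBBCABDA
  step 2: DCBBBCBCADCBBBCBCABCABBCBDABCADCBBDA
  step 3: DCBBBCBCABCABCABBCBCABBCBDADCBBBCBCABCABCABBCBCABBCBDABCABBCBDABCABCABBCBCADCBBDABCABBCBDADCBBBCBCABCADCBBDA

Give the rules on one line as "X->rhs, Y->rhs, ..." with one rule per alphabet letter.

A->BDA, B->BCA, C->BBC, D->DCB

  step 2 ⇒ step 3: DCBBBCBCADCBBBCBCABCABBCBDABCADCBBDA ⇒ DCB·BBC·BCA·BCA·BCA·BBC·BCA·BBC·BDA·DCB·BBC·BCA·BCA·BCA·BBC·BCA·BBC·BDA·BCA·BBC·BDA·BCA·BCA·BBC·BCA·DCB·BDA·BCA·BBC·BDA·DCB·BBC·BCA·BCA·DCB·BDA
    A ↦ BDA
    B ↦ BCA
    C ↦ BBC
    D ↦ DCB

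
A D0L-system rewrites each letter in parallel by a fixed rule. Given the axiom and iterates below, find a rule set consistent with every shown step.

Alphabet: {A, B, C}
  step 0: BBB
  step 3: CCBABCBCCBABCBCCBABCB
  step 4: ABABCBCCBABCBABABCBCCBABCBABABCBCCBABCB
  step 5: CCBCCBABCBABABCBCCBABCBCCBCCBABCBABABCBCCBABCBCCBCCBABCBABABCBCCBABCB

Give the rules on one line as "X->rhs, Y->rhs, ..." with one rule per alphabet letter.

A->C, B->CB, C->AB

  step 4 ⇒ step 5: ABABCBCCBABCBABABCBCCBABCBABABCBCCBABCB ⇒ C·CB·C·CB·AB·CB·AB·AB·CB·C·CB·AB·CB·C·CB·C·CB·AB·CB·AB·AB·CB·C·CB·AB·CB·C·CB·C·CB·AB·CB·AB·AB·CB·C·CB·AB·CB
    A ↦ C
    B ↦ CB
    C ↦ AB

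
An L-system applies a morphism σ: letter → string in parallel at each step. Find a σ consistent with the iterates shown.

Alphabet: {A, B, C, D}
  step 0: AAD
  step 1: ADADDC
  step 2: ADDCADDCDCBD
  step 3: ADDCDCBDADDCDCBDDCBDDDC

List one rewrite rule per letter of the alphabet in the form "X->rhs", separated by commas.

A->AD, B->D, C->BD, D->DC

  step 2 ⇒ step 3: ADDCADDCDCBD ⇒ AD·DC·DC·BD·AD·DC·DC·BD·DC·BD·D·DC
    A ↦ AD
    B ↦ D
    C ↦ BD
    D ↦ DC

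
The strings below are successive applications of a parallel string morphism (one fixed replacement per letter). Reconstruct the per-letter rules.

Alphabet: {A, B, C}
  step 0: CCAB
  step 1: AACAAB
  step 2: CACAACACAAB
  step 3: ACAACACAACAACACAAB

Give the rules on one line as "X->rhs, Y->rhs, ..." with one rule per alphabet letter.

  step 2 ⇒ step 3: CACAACACAAB ⇒ A·CA·A·CA·CA·A·CA·A·CA·CA·AB
    A ↦ CA
    B ↦ AB
    C ↦ A

A->CA, B->AB, C->A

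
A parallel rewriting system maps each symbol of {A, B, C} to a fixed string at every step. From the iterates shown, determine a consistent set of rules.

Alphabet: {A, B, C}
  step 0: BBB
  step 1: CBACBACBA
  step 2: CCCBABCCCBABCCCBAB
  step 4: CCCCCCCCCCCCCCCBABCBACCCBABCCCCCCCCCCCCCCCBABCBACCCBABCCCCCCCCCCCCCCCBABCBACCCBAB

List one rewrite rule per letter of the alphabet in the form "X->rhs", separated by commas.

A->B, B->CBA, C->CC

  step 1 ⇒ step 2: CBACBACBA ⇒ CC·CBA·B·CC·CBA·B·CC·CBA·B
    A ↦ B
    B ↦ CBA
    C ↦ CC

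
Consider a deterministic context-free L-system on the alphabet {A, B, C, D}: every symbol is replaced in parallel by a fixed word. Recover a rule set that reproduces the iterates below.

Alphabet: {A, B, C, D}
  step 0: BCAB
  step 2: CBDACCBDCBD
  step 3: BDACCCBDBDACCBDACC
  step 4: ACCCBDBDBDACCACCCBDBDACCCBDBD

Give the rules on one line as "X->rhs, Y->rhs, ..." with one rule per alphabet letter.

A->C, B->AC, C->BD, D->C

  step 3 ⇒ step 4: BDACCCBDBDACCBDACC ⇒ AC·C·C·BD·BD·BD·AC·C·AC·C·C·BD·BD·AC·C·C·BD·BD
    A ↦ C
    B ↦ AC
    C ↦ BD
    D ↦ C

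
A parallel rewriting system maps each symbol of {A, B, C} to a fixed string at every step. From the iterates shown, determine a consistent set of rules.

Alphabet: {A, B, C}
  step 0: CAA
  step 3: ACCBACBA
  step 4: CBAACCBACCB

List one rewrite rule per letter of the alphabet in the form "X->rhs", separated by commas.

  step 3 ⇒ step 4: ACCBACBA ⇒ CB·A·A·C·CB·A·C·CB
    A ↦ CB
    B ↦ C
    C ↦ A

A->CB, B->C, C->A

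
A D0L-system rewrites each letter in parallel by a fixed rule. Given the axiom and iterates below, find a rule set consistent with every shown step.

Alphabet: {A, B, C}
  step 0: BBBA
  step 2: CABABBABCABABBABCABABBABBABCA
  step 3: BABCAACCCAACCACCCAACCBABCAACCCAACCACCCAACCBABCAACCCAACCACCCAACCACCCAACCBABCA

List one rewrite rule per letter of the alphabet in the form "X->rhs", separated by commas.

A->CA, B->ACC, C->BAB

  step 2 ⇒ step 3: CABABBABCABABBABCABABBABBABCA ⇒ BAB·CA·ACC·CA·ACC·ACC·CA·ACC·BAB·CA·ACC·CA·ACC·ACC·CA·ACC·BAB·CA·ACC·CA·ACC·ACC·CA·ACC·ACC·CA·ACC·BAB·CA
    A ↦ CA
    B ↦ ACC
    C ↦ BAB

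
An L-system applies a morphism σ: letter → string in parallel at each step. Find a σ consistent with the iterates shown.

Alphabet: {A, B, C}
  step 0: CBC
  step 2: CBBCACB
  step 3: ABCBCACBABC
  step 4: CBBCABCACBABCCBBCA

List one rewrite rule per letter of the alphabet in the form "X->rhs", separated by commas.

  step 3 ⇒ step 4: ABCBCACBABC ⇒ CB·BC·A·BC·A·CB·A·BC·CB·BC·A
    A ↦ CB
    B ↦ BC
    C ↦ A

A->CB, B->BC, C->A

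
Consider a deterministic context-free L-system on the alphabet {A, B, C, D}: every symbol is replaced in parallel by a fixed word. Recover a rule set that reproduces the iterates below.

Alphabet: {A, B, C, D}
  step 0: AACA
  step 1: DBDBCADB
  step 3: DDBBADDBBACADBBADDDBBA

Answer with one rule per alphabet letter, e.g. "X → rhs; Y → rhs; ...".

  step 0 ⇒ step 1: AACA ⇒ DB·DB·CA·DB
    A ↦ DB
    C ↦ CA
    B ↦ D  (constrained at step 1)
    D ↦ BA  (constrained at step 1)

A->DB, B->D, C->CA, D->BA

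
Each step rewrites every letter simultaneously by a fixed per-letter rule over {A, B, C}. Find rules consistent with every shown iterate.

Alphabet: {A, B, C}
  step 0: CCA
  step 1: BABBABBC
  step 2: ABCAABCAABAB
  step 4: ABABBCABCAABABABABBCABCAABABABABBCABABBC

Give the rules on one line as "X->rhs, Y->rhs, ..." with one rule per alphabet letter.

A->BC, B->A, C->BAB

  step 1 ⇒ step 2: BABBABBC ⇒ A·BC·A·A·BC·A·A·BAB
    A ↦ BC
    B ↦ A
    C ↦ BAB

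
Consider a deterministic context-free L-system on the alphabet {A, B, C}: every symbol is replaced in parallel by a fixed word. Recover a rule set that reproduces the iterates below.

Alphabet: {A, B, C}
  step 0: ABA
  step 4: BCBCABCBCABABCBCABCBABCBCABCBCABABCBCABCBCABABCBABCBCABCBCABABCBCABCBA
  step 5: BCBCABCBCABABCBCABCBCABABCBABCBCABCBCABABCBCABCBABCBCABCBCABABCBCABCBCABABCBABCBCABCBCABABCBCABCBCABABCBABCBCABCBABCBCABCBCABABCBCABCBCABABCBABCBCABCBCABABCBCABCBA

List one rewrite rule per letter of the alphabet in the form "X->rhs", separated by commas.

  step 4 ⇒ step 5: BCBCABCBCABABCBCABCBABCBCABCBCABABCBCABCBCABABCBABCBCABCBCABABCBCABCBA ⇒ BC·BCA·BC·BCA·BA·BC·BCA·BC·BCA·BA·BC·BA·BC·BCA·BC·BCA·BA·BC·BCA·BC·BA·BC·BCA·BC·BCA·BA·BC·BCA·BC·BCA·BA·BC·BA·BC·BCA·BC·BCA·BA·BC·BCA·BC·BCA·BA·BC·BA·BC·BCA·BC·BA·BC·BCA·BC·BCA·BA·BC·BCA·BC·BCA·BA·BC·BA·BC·BCA·BC·BCA·BA·BC·BCA·BC·BA
    A ↦ BA
    B ↦ BC
    C ↦ BCA

A->BA, B->BC, C->BCA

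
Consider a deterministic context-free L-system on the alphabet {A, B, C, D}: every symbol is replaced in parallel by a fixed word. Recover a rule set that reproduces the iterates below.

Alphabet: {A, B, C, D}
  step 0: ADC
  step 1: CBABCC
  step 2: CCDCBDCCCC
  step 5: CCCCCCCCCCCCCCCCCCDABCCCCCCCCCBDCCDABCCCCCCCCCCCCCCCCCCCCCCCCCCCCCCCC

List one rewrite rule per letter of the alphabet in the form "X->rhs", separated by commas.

A->CB, B->D, C->CC, D->AB

  step 1 ⇒ step 2: CBABCC ⇒ CC·D·CB·D·CC·CC
    A ↦ CB
    B ↦ D
    C ↦ CC
  step 0 ⇒ step 1: ADC ⇒ CB·AB·CC
    D ↦ AB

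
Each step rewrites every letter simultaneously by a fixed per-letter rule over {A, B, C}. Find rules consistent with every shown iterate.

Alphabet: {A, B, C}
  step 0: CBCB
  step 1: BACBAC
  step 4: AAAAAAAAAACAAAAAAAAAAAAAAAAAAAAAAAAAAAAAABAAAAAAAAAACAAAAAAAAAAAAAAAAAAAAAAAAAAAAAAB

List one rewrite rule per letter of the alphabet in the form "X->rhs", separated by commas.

A->AAA, B->AC, C->B

  step 0 ⇒ step 1: CBCB ⇒ B·AC·B·AC
    B ↦ AC
    C ↦ B
    A ↦ AAA  (constrained at step 1)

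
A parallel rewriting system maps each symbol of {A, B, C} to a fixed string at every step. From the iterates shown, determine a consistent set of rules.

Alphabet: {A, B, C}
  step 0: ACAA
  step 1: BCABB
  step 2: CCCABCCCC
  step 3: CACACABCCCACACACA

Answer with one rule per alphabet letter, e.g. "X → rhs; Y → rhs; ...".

A->B, B->CC, C->CA

  step 2 ⇒ step 3: CCCABCCCC ⇒ CA·CA·CA·B·CC·CA·CA·CA·CA
    A ↦ B
    B ↦ CC
    C ↦ CA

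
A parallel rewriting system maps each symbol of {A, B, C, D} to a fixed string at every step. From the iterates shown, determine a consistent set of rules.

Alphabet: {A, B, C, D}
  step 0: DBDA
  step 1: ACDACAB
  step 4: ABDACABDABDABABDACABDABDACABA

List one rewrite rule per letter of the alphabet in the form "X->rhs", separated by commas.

A->AB, B->D, C->A, D->AC

  step 0 ⇒ step 1: DBDA ⇒ AC·D·AC·AB
    A ↦ AB
    B ↦ D
    D ↦ AC
    C ↦ A  (constrained at step 1)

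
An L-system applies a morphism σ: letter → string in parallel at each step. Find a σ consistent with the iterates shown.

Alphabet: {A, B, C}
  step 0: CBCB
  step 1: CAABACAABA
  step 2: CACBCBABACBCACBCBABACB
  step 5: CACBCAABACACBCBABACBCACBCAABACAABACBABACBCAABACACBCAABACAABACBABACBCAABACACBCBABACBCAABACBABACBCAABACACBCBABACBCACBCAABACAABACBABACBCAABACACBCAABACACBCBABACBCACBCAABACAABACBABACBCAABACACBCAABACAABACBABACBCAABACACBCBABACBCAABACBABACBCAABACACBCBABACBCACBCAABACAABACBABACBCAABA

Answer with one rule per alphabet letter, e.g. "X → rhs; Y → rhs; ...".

A->CB, B->ABA, C->CA

  step 1 ⇒ step 2: CAABACAABA ⇒ CA·CB·CB·ABA·CB·CA·CB·CB·ABA·CB
    A ↦ CB
    B ↦ ABA
    C ↦ CA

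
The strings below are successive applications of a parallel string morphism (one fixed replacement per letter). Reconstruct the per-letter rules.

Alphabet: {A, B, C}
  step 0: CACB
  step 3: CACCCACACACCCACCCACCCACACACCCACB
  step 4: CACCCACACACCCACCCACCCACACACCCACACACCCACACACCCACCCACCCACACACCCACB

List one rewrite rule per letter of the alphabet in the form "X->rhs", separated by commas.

A->CC, B->CB, C->CA

  step 3 ⇒ step 4: CACCCACACACCCACCCACCCACACACCCACB ⇒ CA·CC·CA·CA·CA·CC·CA·CC·CA·CC·CA·CA·CA·CC·CA·CA·CA·CC·CA·CA·CA·CC·CA·CC·CA·CC·CA·CA·CA·CC·CA·CB
    A ↦ CC
    B ↦ CB
    C ↦ CA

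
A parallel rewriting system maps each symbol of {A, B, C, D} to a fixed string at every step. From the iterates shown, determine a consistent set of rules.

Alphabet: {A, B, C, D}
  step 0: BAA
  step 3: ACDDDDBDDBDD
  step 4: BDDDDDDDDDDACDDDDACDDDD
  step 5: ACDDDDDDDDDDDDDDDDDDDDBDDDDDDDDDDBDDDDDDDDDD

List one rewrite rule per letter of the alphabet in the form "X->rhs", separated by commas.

A->B, B->AC, C->DD, D->DD

  step 4 ⇒ step 5: BDDDDDDDDDDACDDDDACDDDD ⇒ AC·DD·DD·DD·DD·DD·DD·DD·DD·DD·DD·B·DD·DD·DD·DD·DD·B·DD·DD·DD·DD·DD
    A ↦ B
    B ↦ AC
    C ↦ DD
    D ↦ DD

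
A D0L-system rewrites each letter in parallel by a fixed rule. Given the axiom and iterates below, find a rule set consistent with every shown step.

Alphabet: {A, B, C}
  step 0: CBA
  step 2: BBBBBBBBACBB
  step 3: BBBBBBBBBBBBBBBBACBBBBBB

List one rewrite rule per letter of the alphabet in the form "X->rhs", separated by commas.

  step 2 ⇒ step 3: BBBBBBBBACBB ⇒ BB·BB·BB·BB·BB·BB·BB·BB·AC·BB·BB·BB
    A ↦ AC
    B ↦ BB
    C ↦ BB

A->AC, B->BB, C->BB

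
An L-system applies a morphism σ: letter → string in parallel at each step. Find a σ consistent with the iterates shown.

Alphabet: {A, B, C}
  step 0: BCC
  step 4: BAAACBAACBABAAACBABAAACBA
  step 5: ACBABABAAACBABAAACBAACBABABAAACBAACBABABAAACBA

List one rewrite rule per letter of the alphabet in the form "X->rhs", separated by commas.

  step 4 ⇒ step 5: BAAACBAACBABAAACBABAAACBA ⇒ AC·BA·BA·BA·A·AC·BA·BA·A·AC·BA·AC·BA·BA·BA·A·AC·BA·AC·BA·BA·BA·A·AC·BA
    A ↦ BA
    B ↦ AC
    C ↦ A

A->BA, B->AC, C->A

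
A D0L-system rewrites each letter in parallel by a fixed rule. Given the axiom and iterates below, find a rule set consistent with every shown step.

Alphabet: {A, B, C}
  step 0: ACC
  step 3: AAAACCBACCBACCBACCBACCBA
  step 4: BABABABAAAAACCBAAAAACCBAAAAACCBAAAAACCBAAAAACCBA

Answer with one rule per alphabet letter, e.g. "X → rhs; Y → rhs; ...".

A->BA, B->CC, C->AA

  step 3 ⇒ step 4: AAAACCBACCBACCBACCBACCBA ⇒ BA·BA·BA·BA·AA·AA·CC·BA·AA·AA·CC·BA·AA·AA·CC·BA·AA·AA·CC·BA·AA·AA·CC·BA
    A ↦ BA
    B ↦ CC
    C ↦ AA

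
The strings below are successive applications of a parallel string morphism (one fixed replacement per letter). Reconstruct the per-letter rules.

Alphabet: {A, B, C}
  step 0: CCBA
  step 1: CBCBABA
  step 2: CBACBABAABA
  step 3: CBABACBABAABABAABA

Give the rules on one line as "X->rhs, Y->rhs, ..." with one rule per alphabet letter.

A->BA, B->A, C->CB

  step 2 ⇒ step 3: CBACBABAABA ⇒ CB·A·BA·CB·A·BA·A·BA·BA·A·BA
    A ↦ BA
    B ↦ A
    C ↦ CB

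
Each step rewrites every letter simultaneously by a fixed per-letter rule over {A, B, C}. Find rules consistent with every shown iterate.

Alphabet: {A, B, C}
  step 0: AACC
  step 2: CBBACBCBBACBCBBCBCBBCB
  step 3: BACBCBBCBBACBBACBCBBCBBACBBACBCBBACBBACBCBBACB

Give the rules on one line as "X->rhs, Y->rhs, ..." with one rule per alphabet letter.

A->BCB, B->CB, C->BA

  step 2 ⇒ step 3: CBBACBCBBACBCBBCBCBBCB ⇒ BA·CB·CB·BCB·BA·CB·BA·CB·CB·BCB·BA·CB·BA·CB·CB·BA·CB·BA·CB·CB·BA·CB
    A ↦ BCB
    B ↦ CB
    C ↦ BA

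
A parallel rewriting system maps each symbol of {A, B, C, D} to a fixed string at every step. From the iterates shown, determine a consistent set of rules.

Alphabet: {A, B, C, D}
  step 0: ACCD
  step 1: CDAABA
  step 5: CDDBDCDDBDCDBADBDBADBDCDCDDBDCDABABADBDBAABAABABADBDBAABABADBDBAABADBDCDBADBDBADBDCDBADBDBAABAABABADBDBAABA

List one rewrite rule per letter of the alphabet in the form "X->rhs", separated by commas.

A->CD, B->DBD, C->A, D->BA

  step 0 ⇒ step 1: ACCD ⇒ CD·A·A·BA
    A ↦ CD
    C ↦ A
    D ↦ BA
    B ↦ DBD  (constrained at step 1)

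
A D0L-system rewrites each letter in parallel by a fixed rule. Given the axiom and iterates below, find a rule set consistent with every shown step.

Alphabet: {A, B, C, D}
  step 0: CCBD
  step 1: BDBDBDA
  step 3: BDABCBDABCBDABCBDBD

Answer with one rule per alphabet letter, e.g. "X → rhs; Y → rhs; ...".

  step 0 ⇒ step 1: CCBD ⇒ BD·BD·BD·A
    B ↦ BD
    C ↦ BD
    D ↦ A
    A ↦ BC  (constrained at step 1)

A->BC, B->BD, C->BD, D->A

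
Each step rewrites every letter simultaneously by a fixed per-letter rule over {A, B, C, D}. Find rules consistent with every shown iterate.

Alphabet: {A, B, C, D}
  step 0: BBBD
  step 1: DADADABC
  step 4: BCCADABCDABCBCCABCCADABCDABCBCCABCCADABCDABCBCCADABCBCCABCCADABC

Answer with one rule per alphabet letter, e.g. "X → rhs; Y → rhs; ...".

  step 0 ⇒ step 1: BBBD ⇒ DA·DA·DA·BC
    B ↦ DA
    D ↦ BC
    A ↦ CA  (constrained at step 1)
    C ↦ BC  (constrained at step 1)

A->CA, B->DA, C->BC, D->BC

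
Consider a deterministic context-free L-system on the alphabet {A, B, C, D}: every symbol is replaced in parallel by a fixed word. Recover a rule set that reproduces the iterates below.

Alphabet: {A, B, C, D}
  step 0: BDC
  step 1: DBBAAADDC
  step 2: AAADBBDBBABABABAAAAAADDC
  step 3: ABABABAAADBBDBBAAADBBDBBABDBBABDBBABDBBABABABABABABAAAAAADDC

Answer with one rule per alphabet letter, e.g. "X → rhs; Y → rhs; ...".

  step 2 ⇒ step 3: AAADBBDBBABABABAAAAAADDC ⇒ AB·AB·AB·AAA·DBB·DBB·AAA·DBB·DBB·AB·DBB·AB·DBB·AB·DBB·AB·AB·AB·AB·AB·AB·AAA·AAA·DDC
    A ↦ AB
    B ↦ DBB
    C ↦ DDC
    D ↦ AAA

A->AB, B->DBB, C->DDC, D->AAA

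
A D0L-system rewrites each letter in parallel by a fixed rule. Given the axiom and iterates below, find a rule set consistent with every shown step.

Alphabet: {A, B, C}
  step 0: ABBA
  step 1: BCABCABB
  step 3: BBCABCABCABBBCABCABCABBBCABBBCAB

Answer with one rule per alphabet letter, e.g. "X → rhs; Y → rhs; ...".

  step 0 ⇒ step 1: ABBA ⇒ B·CAB·CAB·B
    A ↦ B
    B ↦ CAB
    C ↦ B  (constrained at step 1)

A->B, B->CAB, C->B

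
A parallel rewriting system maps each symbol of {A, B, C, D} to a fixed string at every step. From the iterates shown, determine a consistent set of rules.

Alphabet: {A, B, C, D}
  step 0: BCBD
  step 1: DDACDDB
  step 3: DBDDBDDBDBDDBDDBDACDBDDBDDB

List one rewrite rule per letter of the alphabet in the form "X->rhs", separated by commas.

A->DDB, B->D, C->DAC, D->DB

  step 0 ⇒ step 1: BCBD ⇒ D·DAC·D·DB
    B ↦ D
    C ↦ DAC
    D ↦ DB
    A ↦ DDB  (constrained at step 1)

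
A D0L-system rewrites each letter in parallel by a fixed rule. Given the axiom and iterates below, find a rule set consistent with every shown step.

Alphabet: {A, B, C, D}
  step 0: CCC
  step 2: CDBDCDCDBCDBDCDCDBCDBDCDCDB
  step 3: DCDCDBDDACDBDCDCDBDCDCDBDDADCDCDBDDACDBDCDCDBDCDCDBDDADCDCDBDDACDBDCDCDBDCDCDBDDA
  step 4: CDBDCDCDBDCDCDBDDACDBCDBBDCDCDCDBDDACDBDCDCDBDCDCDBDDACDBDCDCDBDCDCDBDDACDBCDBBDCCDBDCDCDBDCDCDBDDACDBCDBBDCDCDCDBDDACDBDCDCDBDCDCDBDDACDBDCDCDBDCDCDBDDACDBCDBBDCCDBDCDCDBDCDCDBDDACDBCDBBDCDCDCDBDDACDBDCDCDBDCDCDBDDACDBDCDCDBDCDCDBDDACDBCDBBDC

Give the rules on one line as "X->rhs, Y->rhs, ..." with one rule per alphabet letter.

A->BDC, B->DDA, C->DCD, D->CDB

  step 3 ⇒ step 4: DCDCDBDDACDBDCDCDBDCDCDBDDADCDCDBDDACDBDCDCDBDCDCDBDDADCDCDBDDACDBDCDCDBDCDCDBDDA ⇒ CDB·DCD·CDB·DCD·CDB·DDA·CDB·CDB·BDC·DCD·CDB·DDA·CDB·DCD·CDB·DCD·CDB·DDA·CDB·DCD·CDB·DCD·CDB·DDA·CDB·CDB·BDC·CDB·DCD·CDB·DCD·CDB·DDA·CDB·CDB·BDC·DCD·CDB·DDA·CDB·DCD·CDB·DCD·CDB·DDA·CDB·DCD·CDB·DCD·CDB·DDA·CDB·CDB·BDC·CDB·DCD·CDB·DCD·CDB·DDA·CDB·CDB·BDC·DCD·CDB·DDA·CDB·DCD·CDB·DCD·CDB·DDA·CDB·DCD·CDB·DCD·CDB·DDA·CDB·CDB·BDC
    A ↦ BDC
    B ↦ DDA
    C ↦ DCD
    D ↦ CDB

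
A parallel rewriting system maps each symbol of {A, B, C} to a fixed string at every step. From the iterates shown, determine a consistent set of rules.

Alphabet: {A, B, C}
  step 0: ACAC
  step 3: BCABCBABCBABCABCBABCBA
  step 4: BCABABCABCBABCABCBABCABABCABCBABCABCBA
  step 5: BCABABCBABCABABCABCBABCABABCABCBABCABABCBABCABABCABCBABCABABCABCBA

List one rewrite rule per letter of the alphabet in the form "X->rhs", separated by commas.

  step 4 ⇒ step 5: BCABABCABCBABCABCBABCABABCABCBABCABCBA ⇒ BC·A·BA·BC·BA·BC·A·BA·BC·A·BC·BA·BC·A·BA·BC·A·BC·BA·BC·A·BA·BC·BA·BC·A·BA·BC·A·BC·BA·BC·A·BA·BC·A·BC·BA
    A ↦ BA
    B ↦ BC
    C ↦ A

A->BA, B->BC, C->A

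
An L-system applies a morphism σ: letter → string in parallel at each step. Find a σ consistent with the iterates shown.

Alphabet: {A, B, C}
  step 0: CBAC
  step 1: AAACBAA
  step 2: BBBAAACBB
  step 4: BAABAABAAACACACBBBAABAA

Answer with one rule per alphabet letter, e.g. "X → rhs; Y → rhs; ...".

A->B, B->AC, C->AA

  step 1 ⇒ step 2: AAACBAA ⇒ B·B·B·AA·AC·B·B
    A ↦ B
    B ↦ AC
    C ↦ AA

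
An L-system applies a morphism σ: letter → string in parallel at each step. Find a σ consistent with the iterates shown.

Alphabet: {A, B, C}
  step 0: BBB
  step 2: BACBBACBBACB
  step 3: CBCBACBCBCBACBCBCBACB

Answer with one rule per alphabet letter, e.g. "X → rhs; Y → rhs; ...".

  step 2 ⇒ step 3: BACBBACBBACB ⇒ CB·C·BA·CB·CB·C·BA·CB·CB·C·BA·CB
    A ↦ C
    B ↦ CB
    C ↦ BA

A->C, B->CB, C->BA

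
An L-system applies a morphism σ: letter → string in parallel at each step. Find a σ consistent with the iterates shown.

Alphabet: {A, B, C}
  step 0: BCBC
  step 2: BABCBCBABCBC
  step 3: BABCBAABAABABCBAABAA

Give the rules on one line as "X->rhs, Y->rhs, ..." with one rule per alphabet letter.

  step 2 ⇒ step 3: BABCBCBABCBC ⇒ BA·BC·BA·A·BA·A·BA·BC·BA·A·BA·A
    A ↦ BC
    B ↦ BA
    C ↦ A

A->BC, B->BA, C->A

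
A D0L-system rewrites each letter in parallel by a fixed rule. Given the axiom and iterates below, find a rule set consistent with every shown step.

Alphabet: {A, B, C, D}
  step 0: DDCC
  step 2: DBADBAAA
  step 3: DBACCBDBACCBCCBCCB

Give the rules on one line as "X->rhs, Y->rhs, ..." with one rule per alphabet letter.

A->CCB, B->A, C->B, D->DB

  step 2 ⇒ step 3: DBADBAAA ⇒ DB·A·CCB·DB·A·CCB·CCB·CCB
    A ↦ CCB
    B ↦ A
    D ↦ DB
    C ↦ B  (constrained at step 0)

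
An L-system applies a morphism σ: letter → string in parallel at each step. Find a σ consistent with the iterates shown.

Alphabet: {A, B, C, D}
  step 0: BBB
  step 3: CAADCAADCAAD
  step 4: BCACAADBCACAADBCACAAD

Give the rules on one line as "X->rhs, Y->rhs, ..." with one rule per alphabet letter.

A->CA, B->D, C->B, D->AD

  step 3 ⇒ step 4: CAADCAADCAAD ⇒ B·CA·CA·AD·B·CA·CA·AD·B·CA·CA·AD
    A ↦ CA
    C ↦ B
    D ↦ AD
    B ↦ D  (constrained at step 0)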